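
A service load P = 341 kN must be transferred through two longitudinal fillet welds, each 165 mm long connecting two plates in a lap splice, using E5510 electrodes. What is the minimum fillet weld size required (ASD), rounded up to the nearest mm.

E55XX → F_EXX = 550 MPa.
Total weld length L = 330 mm.
Required throat t_e = P × Ω / (0.6 F_EXX × L) = 341 × 2.0 / (0.6 × 550 × 330 × 10⁻³) = 6.263 mm.
Required leg w = t_e / 0.707 = 8.858 mm → use 9 mm.

w = 9 mm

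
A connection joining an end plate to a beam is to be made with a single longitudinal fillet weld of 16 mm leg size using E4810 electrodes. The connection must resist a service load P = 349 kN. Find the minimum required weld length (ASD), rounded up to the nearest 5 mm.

E48XX → F_EXX = 480 MPa.
Throat t_e = 0.707 × 16 = 11.31 mm.
r_n/Ω = (0.6 × 480 × 11.31) / 2.0 = 1629 N/mm = 1.629 kN/mm.
L_req = P / (r_n/Ω) = 349 / 1.629 = 214.3 mm total.
Round up → use L = 215 mm.

L = 215 mm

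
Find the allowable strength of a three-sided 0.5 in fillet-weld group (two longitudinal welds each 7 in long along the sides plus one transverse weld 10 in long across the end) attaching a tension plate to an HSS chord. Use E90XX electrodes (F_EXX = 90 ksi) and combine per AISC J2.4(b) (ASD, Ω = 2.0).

t_e = 0.707 × 0.5 = 0.3535 in.
R_nwl = 0.6 × 90 × 0.3535 × 14 = 267.2 kips (longitudinal, 2 welds).
R_nwt = 0.6 × 90 × 0.3535 × 10 = 190.9 kips (transverse, base value).
(i) R_nwl + R_nwt = 458.1 kips; (ii) 0.85 R_nwl + 1.5 R_nwt = 513.5 kips.
R_n = max = 513.5 kips [governs: (ii)]; R_n/Ω = 256.7 kips.

R_n/Ω ≈ 257 kips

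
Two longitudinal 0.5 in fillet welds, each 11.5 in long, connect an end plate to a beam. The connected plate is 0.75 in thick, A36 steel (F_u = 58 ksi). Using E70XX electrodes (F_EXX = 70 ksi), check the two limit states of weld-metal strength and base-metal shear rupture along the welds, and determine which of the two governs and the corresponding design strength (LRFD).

t_e = 0.707 × 0.5 = 0.3535 in; L = 23 in.
Weld metal: φR_n = 0.75 × 0.6 × 70 × 0.3535 × 23 = 256.1 kips.
Base metal (shear rupture): φR_n = 0.75 × 0.6 × 58 × 0.75 × 23 = 450.2 kips.
Governing: weld metal.

φR_n ≈ 256 kips (weld metal governs)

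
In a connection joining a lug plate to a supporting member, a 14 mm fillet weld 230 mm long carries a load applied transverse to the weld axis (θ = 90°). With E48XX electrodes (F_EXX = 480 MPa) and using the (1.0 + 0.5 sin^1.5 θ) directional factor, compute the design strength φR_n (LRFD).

t_e = 0.707 × 14 = 9.898 mm; A_we = 9.898 × 230 = 2277 mm².
Directional factor: 1.0 + 0.5 sin^1.5(90°) = 1.5.
F_nw = 0.6 × 480 × 1.5 = 432 MPa.
φR_n = 0.75 × 432 × 2277 × 10⁻³ = 737.6 kN.

φR_n ≈ 738 kN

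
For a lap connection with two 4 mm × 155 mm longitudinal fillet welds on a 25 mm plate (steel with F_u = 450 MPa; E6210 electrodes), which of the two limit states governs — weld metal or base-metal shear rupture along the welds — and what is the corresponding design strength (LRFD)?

φR_n ≈ 245 kN (weld metal governs)

E62XX → F_EXX = 620 MPa.
t_e = 0.707 × 4 = 2.828 mm; L = 310 mm.
Weld metal: φR_n = 0.75 × 0.6 × 620 × 2.828 × 310 × 10⁻³ = 244.6 kN.
Base metal (shear rupture): φR_n = 0.75 × 0.6 × 450 × 25 × 310 × 10⁻³ = 1569 kN.
Governing: weld metal.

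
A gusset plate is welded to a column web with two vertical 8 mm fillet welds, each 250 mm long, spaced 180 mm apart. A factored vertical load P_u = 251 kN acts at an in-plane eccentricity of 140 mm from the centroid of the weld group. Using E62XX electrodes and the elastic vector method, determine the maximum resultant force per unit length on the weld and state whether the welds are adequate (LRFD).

E62XX → F_EXX = 620 MPa.
Total weld length L_w = 500 mm. Treat welds as unit-width lines.
Polar moment about centroid: J = 2[d³/12 + d(b/2)²] = 2[250³/12 + 250×90²] = 6654000 mm³.
Direct shear f_v = P/L_w = 251×10³ / 500 = 502 N/mm (vertical).
Torsion M = P·e = 251×10³ × 140 = 35140000 N·mm.
Critical point at (x, y) = (90, 125) from centroid. f_tx = M·y/J = 660.1 N/mm; f_ty = M·x/J = 475.3 N/mm.
Resultant f_max = √[f_tx² + (f_v + f_ty)²] = √[660.1² + (502 + 475.3)²] = 1179 N/mm.
Capacity per unit length: φr_n = 0.75 × 0.6 × 620 × (0.707 × 8) = 1578 N/mm.
1179 ≤ 1578 → adequate.

f_max ≈ 1180 N/mm; adequate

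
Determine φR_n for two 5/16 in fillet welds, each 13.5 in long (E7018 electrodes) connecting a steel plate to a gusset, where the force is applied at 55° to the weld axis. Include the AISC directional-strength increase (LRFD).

φR_n ≈ 258 kip

E70XX → F_EXX = 70 ksi.
t_e = 0.707 × 0.3125 = 0.2209 in; A_we = 0.2209 × 27 = 5.965 in².
Directional factor: 1.0 + 0.5 sin^1.5(55°) = 1.371.
F_nw = 0.6 × 70 × 1.371 = 57.57 ksi.
φR_n = 0.75 × 57.57 × 5.965 = 257.6 kip.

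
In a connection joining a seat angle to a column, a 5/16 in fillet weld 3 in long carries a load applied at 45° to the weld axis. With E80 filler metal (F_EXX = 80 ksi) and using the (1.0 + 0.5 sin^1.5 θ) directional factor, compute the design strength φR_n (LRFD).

φR_n ≈ 31 kip

t_e = 0.707 × 0.3125 = 0.2209 in; A_we = 0.2209 × 3 = 0.6628 in².
Directional factor: 1.0 + 0.5 sin^1.5(45°) = 1.297.
F_nw = 0.6 × 80 × 1.297 = 62.27 ksi.
φR_n = 0.75 × 62.27 × 0.6628 = 30.96 kip.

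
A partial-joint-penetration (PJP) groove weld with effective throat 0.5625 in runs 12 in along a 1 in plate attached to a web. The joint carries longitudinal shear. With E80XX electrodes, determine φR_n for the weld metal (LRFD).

φR_n ≈ 243 kip

E80XX → F_EXX = 80 ksi.
Effective throat (given) t_e = 0.5625 in.
A_we = 0.5625 × 12 = 6.75 in².
F_nw = 0.6 F_EXX = 48 ksi.
φR_n = 0.75 × 48 × 6.75 = 243 kip.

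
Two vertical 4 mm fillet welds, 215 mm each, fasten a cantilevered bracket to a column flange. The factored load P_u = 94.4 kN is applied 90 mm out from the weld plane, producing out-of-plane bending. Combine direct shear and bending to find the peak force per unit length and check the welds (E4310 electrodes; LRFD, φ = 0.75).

E43XX → F_EXX = 430 MPa.
L_w = 2 × 215 = 430 mm; section modulus (unit throat) S = 2 × L²/6 = 15410 mm².
Direct shear f_v = P/L_w = 94.4×10³/430 = 219.5 N/mm.
Moment M = P × e = 94.4×10³ × 90 = 8496000 N·mm; bending f_b = M/S = 551.4 N/mm.
f_max = √(f_v² + f_b²) = √(219.5² + 551.4²) = 593.5 N/mm.
φr_n = 0.75 × 0.6 × 430 × (0.707 × 4) = 547.2 N/mm → NOT adequate.

f_max ≈ 593 N/mm; NOT adequate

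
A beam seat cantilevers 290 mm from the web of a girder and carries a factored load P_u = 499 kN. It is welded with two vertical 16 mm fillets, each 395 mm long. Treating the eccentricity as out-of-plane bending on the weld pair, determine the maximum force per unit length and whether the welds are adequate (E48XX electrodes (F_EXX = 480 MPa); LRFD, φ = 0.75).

f_max ≈ 2850 N/mm; NOT adequate

L_w = 2 × 395 = 790 mm; section modulus (unit throat) S = 2 × L²/6 = 52010 mm².
Direct shear f_v = P/L_w = 499×10³/790 = 631.6 N/mm.
Moment M = P × e = 499×10³ × 290 = 144710000 N·mm; bending f_b = M/S = 2782 N/mm.
f_max = √(f_v² + f_b²) = √(631.6² + 2782²) = 2853 N/mm.
φr_n = 0.75 × 0.6 × 480 × (0.707 × 16) = 2443 N/mm → NOT adequate.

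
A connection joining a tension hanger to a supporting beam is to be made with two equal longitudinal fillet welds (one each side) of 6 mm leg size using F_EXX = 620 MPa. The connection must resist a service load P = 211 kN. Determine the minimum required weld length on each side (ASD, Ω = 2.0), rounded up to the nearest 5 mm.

Throat t_e = 0.707 × 6 = 4.242 mm.
r_n/Ω = (0.6 × 620 × 4.242) / 2.0 = 789 N/mm = 0.789 kN/mm.
L_req = P / (r_n/Ω) = 211 / 0.789 = 267.4 mm total.
Per side: 267.4 / 2 = 133.7 mm.
Round up → use L = 135 mm on each side.

L = 135 mm on each side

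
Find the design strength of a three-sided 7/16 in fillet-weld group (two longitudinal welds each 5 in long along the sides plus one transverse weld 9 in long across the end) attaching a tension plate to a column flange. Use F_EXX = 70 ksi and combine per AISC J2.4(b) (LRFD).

φR_n ≈ 214 kips

t_e = 0.707 × 0.4375 = 0.3093 in.
R_nwl = 0.6 × 70 × 0.3093 × 10 = 129.9 kips (longitudinal, 2 welds).
R_nwt = 0.6 × 70 × 0.3093 × 9 = 116.9 kips (transverse, base value).
(i) R_nwl + R_nwt = 246.8 kips; (ii) 0.85 R_nwl + 1.5 R_nwt = 285.8 kips.
R_n = max = 285.8 kips [governs: (ii)]; φR_n = 214.4 kips.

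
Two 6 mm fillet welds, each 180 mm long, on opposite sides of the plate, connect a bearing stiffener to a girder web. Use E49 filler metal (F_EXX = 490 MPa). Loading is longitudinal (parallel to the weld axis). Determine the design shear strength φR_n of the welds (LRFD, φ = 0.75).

Effective throat t_e = 0.707 × 6 = 4.242 mm.
Total length L = 360 mm; A_we = 4.242 × 360 = 1527 mm².
F_nw = 0.6 F_EXX = 0.6 × 490 = 294 MPa.
φR_n = 0.75 × 294 × 1527 × 10⁻³ = 336.7 kN.

φR_n ≈ 337 kN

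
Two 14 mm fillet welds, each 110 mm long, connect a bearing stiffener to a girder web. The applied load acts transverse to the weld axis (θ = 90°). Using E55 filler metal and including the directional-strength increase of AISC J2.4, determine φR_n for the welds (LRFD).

φR_n ≈ 808 kN

E55XX → F_EXX = 550 MPa.
t_e = 0.707 × 14 = 9.898 mm; A_we = 9.898 × 220 = 2178 mm².
Directional factor: 1.0 + 0.5 sin^1.5(90°) = 1.5.
F_nw = 0.6 × 550 × 1.5 = 495 MPa.
φR_n = 0.75 × 495 × 2178 × 10⁻³ = 808.4 kN.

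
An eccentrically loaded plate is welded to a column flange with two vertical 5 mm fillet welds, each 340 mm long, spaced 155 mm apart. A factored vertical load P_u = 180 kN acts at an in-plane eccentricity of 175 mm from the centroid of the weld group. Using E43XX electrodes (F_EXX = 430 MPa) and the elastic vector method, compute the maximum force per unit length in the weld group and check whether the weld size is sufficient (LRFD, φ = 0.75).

Total weld length L_w = 680 mm. Treat welds as unit-width lines.
Polar moment about centroid: J = 2[d³/12 + d(b/2)²] = 2[340³/12 + 340×77.5²] = 10630000 mm³.
Direct shear f_v = P/L_w = 180×10³ / 680 = 264.7 N/mm (vertical).
Torsion M = P·e = 180×10³ × 175 = 31500000 N·mm.
Critical point at (x, y) = (77.5, 170) from centroid. f_tx = M·y/J = 503.5 N/mm; f_ty = M·x/J = 229.6 N/mm.
Resultant f_max = √[f_tx² + (f_v + f_ty)²] = √[503.5² + (264.7 + 229.6)²] = 705.6 N/mm.
Capacity per unit length: φr_n = 0.75 × 0.6 × 430 × (0.707 × 5) = 684 N/mm.
705.6 > 684 → NOT adequate.

f_max ≈ 706 N/mm; NOT adequate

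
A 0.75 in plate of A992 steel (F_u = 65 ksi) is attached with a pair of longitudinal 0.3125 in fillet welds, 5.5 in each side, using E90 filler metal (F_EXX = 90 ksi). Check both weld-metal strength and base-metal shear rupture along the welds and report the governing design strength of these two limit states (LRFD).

t_e = 0.707 × 0.3125 = 0.2209 in; L = 11 in.
Weld metal: φR_n = 0.75 × 0.6 × 90 × 0.2209 × 11 = 98.43 kip.
Base metal (shear rupture): φR_n = 0.75 × 0.6 × 65 × 0.75 × 11 = 241.3 kip.
Governing: weld metal.

φR_n ≈ 98.4 kip (weld metal governs)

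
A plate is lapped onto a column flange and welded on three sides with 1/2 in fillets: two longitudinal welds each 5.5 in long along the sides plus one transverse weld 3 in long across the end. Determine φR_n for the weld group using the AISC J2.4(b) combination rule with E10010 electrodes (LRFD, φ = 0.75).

φR_n ≈ 223 kips

E100XX → F_EXX = 100 ksi.
t_e = 0.707 × 0.5 = 0.3535 in.
R_nwl = 0.6 × 100 × 0.3535 × 11 = 233.3 kips (longitudinal, 2 welds).
R_nwt = 0.6 × 100 × 0.3535 × 3 = 63.63 kips (transverse, base value).
(i) R_nwl + R_nwt = 296.9 kips; (ii) 0.85 R_nwl + 1.5 R_nwt = 293.8 kips.
R_n = max = 296.9 kips [governs: (i)]; φR_n = 222.7 kips.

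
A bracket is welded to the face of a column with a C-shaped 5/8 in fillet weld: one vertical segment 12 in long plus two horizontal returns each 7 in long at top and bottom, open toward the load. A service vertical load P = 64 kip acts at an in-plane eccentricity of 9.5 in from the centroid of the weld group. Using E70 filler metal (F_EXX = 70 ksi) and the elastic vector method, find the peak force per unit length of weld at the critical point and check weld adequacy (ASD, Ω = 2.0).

Total weld length L_w = 26 in. Treat welds as unit-width lines.
Centroid: x̄ = 2×7×3.5 / 26 = 1.885 in from the vertical weld.
Polar moment about centroid: J = I_x + I_y = [12³/12 + 2×7×6²] + [12×1.885² + 2(7³/12 + 7×1.615²)] = 784.3 in³.
Direct shear f_v = P/L_w = 64 / 26 = 2.462 kip/in (vertical).
Torsion M = P·e = 64 × 9.5 = 608 kip·in.
Critical point at (x, y) = (5.115, 6) from centroid. f_tx = M·y/J = 4.651 kip/in; f_ty = M·x/J = 3.965 kip/in.
Resultant f_max = √[f_tx² + (f_v + f_ty)²] = √[4.651² + (2.462 + 3.965)²] = 7.933 kip/in.
Capacity per unit length: r_n/Ω = (1/2.0) × 0.6 × 70 × (0.707 × 0.625) = 9.279 kip/in.
7.933 ≤ 9.279 → adequate.

f_max ≈ 7.93 kip/in; adequate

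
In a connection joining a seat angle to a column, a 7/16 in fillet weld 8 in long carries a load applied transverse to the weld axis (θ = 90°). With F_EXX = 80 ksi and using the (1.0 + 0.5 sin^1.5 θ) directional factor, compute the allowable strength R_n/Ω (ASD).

t_e = 0.707 × 0.4375 = 0.3093 in; A_we = 0.3093 × 8 = 2.474 in².
Directional factor: 1.0 + 0.5 sin^1.5(90°) = 1.5.
F_nw = 0.6 × 80 × 1.5 = 72 ksi.
R_n/Ω = (72 × 2.474) / 2.0 = 89.08 kips.

R_n/Ω ≈ 89.1 kips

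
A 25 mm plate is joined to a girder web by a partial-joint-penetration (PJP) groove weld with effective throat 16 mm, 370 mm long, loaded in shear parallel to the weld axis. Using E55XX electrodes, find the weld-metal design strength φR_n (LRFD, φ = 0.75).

φR_n ≈ 1470 kN

E55XX → F_EXX = 550 MPa.
Effective throat (given) t_e = 16 mm.
A_we = 16 × 370 = 5920 mm².
F_nw = 0.6 F_EXX = 330 MPa.
φR_n = 0.75 × 330 × 5920 × 10⁻³ = 1465 kN.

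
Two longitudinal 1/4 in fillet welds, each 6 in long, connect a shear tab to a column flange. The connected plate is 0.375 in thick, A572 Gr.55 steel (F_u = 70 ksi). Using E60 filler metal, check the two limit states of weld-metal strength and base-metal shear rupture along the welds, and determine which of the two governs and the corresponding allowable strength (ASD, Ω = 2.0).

E60XX → F_EXX = 60 ksi.
t_e = 0.707 × 0.25 = 0.1767 in; L = 12 in.
Weld metal: R_n/Ω = (1/2.0) × 0.6 × 60 × 0.1767 × 12 = 38.18 kip.
Base metal (shear rupture): R_n/Ω = (1/2.0) × 0.6 × 70 × 0.375 × 12 = 94.5 kip.
Governing: weld metal.

R_n/Ω ≈ 38.2 kip (weld metal governs)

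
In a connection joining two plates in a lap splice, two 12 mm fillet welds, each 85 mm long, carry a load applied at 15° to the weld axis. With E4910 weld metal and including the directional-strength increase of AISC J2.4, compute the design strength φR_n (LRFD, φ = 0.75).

E49XX → F_EXX = 490 MPa.
t_e = 0.707 × 12 = 8.484 mm; A_we = 8.484 × 170 = 1442 mm².
Directional factor: 1.0 + 0.5 sin^1.5(15°) = 1.066.
F_nw = 0.6 × 490 × 1.066 = 313.4 MPa.
φR_n = 0.75 × 313.4 × 1442 × 10⁻³ = 339 kN.

φR_n ≈ 339 kN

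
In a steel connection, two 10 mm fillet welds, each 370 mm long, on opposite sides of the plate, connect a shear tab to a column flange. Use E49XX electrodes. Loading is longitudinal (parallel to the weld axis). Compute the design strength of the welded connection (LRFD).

E49XX → F_EXX = 490 MPa.
Effective throat t_e = 0.707 × 10 = 7.07 mm.
Total length L = 740 mm; A_we = 7.07 × 740 = 5232 mm².
F_nw = 0.6 F_EXX = 0.6 × 490 = 294 MPa.
φR_n = 0.75 × 294 × 5232 × 10⁻³ = 1154 kN.

φR_n ≈ 1150 kN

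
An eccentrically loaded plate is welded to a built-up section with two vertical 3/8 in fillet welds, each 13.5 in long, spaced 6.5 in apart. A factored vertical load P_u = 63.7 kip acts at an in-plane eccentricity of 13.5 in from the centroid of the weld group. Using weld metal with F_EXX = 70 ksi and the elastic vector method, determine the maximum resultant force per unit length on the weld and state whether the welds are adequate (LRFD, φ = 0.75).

Total weld length L_w = 27 in. Treat welds as unit-width lines.
Polar moment about centroid: J = 2[d³/12 + d(b/2)²] = 2[13.5³/12 + 13.5×3.25²] = 695.2 in³.
Direct shear f_v = P/L_w = 63.7 / 27 = 2.359 kip/in (vertical).
Torsion M = P·e = 63.7 × 13.5 = 859.95 kip·in.
Critical point at (x, y) = (3.25, 6.75) from centroid. f_tx = M·y/J = 8.349 kip/in; f_ty = M·x/J = 4.02 kip/in.
Resultant f_max = √[f_tx² + (f_v + f_ty)²] = √[8.349² + (2.359 + 4.02)²] = 10.51 kip/in.
Capacity per unit length: φr_n = 0.75 × 0.6 × 70 × (0.707 × 0.375) = 8.351 kip/in.
10.51 > 8.351 → NOT adequate.

f_max ≈ 10.5 kip/in; NOT adequate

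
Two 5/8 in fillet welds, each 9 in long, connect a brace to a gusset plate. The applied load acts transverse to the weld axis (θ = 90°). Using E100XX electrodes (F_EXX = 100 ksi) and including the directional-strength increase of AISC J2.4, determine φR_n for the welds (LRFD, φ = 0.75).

t_e = 0.707 × 0.625 = 0.4419 in; A_we = 0.4419 × 18 = 7.954 in².
Directional factor: 1.0 + 0.5 sin^1.5(90°) = 1.5.
F_nw = 0.6 × 100 × 1.5 = 90 ksi.
φR_n = 0.75 × 90 × 7.954 = 536.9 kips.

φR_n ≈ 537 kips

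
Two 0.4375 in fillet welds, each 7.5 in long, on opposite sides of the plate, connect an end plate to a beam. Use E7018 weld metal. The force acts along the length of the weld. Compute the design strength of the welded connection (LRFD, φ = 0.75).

φR_n ≈ 146 kip

E70XX → F_EXX = 70 ksi.
Effective throat t_e = 0.707 × 0.4375 = 0.3093 in.
Total length L = 15 in; A_we = 0.3093 × 15 = 4.64 in².
F_nw = 0.6 F_EXX = 0.6 × 70 = 42 ksi.
φR_n = 0.75 × 42 × 4.64 = 146.2 kip.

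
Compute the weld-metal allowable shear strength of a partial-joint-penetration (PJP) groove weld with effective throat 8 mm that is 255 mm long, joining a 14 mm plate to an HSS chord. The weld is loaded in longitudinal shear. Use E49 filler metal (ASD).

E49XX → F_EXX = 490 MPa.
Effective throat (given) t_e = 8 mm.
A_we = 8 × 255 = 2040 mm².
F_nw = 0.6 F_EXX = 294 MPa.
R_n/Ω = (294 × 2040) / 2.0 × 10⁻³ = 299.9 kN.

R_n/Ω ≈ 300 kN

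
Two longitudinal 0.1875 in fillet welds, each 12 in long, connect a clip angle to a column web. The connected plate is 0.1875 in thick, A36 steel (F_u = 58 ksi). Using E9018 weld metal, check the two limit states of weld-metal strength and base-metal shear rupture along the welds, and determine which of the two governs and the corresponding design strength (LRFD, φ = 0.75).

E90XX → F_EXX = 90 ksi.
t_e = 0.707 × 0.1875 = 0.1326 in; L = 24 in.
Weld metal: φR_n = 0.75 × 0.6 × 90 × 0.1326 × 24 = 128.9 kips.
Base metal (shear rupture): φR_n = 0.75 × 0.6 × 58 × 0.1875 × 24 = 117.4 kips.
Governing: base-metal shear rupture.

φR_n ≈ 117 kips (base-metal shear rupture governs)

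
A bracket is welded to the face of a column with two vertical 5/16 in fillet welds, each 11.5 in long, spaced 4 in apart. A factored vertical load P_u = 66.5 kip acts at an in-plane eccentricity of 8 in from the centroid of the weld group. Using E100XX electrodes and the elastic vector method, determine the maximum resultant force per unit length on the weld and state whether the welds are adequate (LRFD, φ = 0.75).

f_max ≈ 10.7 kip/in; NOT adequate

E100XX → F_EXX = 100 ksi.
Total weld length L_w = 23 in. Treat welds as unit-width lines.
Polar moment about centroid: J = 2[d³/12 + d(b/2)²] = 2[11.5³/12 + 11.5×2²] = 345.5 in³.
Direct shear f_v = P/L_w = 66.5 / 23 = 2.891 kip/in (vertical).
Torsion M = P·e = 66.5 × 8 = 532 kip·in.
Critical point at (x, y) = (2, 5.75) from centroid. f_tx = M·y/J = 8.854 kip/in; f_ty = M·x/J = 3.08 kip/in.
Resultant f_max = √[f_tx² + (f_v + f_ty)²] = √[8.854² + (2.891 + 3.08)²] = 10.68 kip/in.
Capacity per unit length: φr_n = 0.75 × 0.6 × 100 × (0.707 × 0.3125) = 9.942 kip/in.
10.68 > 9.942 → NOT adequate.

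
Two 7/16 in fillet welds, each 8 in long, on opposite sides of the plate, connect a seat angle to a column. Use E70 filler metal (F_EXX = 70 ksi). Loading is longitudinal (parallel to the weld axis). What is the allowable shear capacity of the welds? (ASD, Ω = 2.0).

R_n/Ω ≈ 104 kips

Effective throat t_e = 0.707 × 0.4375 = 0.3093 in.
Total length L = 16 in; A_we = 0.3093 × 16 = 4.949 in².
F_nw = 0.6 F_EXX = 0.6 × 70 = 42 ksi.
R_n = 42 × 4.949 = 207.9 kips; R_n/Ω = 207.9/2.0 = 103.9 kips.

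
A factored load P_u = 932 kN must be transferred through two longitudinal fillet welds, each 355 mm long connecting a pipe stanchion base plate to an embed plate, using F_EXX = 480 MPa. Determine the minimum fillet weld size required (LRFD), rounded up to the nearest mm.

Total weld length L = 710 mm.
Required throat t_e = P_u / (φ × 0.6 F_EXX × L) = 932 / (0.75 × 0.6 × 480 × 710 × 10⁻³) = 6.077 mm.
Required leg w = t_e / 0.707 = 8.596 mm → use 9 mm.

w = 9 mm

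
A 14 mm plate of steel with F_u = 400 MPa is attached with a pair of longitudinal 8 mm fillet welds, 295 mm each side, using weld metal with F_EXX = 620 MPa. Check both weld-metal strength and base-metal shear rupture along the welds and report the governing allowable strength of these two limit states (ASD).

t_e = 0.707 × 8 = 5.656 mm; L = 590 mm.
Weld metal: R_n/Ω = (1/2.0) × 0.6 × 620 × 5.656 × 590 × 10⁻³ = 620.7 kN.
Base metal (shear rupture): R_n/Ω = (1/2.0) × 0.6 × 400 × 14 × 590 × 10⁻³ = 991.2 kN.
Governing: weld metal.

R_n/Ω ≈ 621 kN (weld metal governs)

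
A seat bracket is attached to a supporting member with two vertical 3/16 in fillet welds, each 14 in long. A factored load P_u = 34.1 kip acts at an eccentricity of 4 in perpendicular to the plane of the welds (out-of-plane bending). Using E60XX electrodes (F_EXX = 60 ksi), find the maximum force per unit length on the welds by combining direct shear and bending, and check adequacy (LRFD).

f_max ≈ 2.42 kip/in; adequate

L_w = 2 × 14 = 28 in; section modulus (unit throat) S = 2 × L²/6 = 65.33 in².
Direct shear f_v = P/L_w = 34.1/28 = 1.218 kip/in.
Moment M = P × e = 34.1 × 4 = 136.4 kip·in; bending f_b = M/S = 2.088 kip/in.
f_max = √(f_v² + f_b²) = √(1.218² + 2.088²) = 2.417 kip/in.
φr_n = 0.75 × 0.6 × 60 × (0.707 × 0.1875) = 3.579 kip/in → adequate.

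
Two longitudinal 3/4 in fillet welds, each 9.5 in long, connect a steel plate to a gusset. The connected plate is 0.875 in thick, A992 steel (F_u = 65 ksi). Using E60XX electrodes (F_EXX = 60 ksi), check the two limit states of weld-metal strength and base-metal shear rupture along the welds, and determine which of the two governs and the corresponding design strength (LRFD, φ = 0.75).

φR_n ≈ 272 kips (weld metal governs)

t_e = 0.707 × 0.75 = 0.5302 in; L = 19 in.
Weld metal: φR_n = 0.75 × 0.6 × 60 × 0.5302 × 19 = 272 kips.
Base metal (shear rupture): φR_n = 0.75 × 0.6 × 65 × 0.875 × 19 = 486.3 kips.
Governing: weld metal.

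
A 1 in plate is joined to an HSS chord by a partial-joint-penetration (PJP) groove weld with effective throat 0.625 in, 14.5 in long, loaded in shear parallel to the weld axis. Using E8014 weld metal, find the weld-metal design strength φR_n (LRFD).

E80XX → F_EXX = 80 ksi.
Effective throat (given) t_e = 0.625 in.
A_we = 0.625 × 14.5 = 9.062 in².
F_nw = 0.6 F_EXX = 48 ksi.
φR_n = 0.75 × 48 × 9.062 = 326.2 kips.

φR_n ≈ 326 kips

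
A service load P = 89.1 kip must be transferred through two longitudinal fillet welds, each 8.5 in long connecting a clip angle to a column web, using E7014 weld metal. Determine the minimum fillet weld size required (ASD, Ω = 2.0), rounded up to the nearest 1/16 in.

E70XX → F_EXX = 70 ksi.
Total weld length L = 17 in.
Required throat t_e = P × Ω / (0.6 F_EXX × L) = 89.1 × 2.0 / (0.6 × 70 × 17) = 0.2496 in.
Required leg w = t_e / 0.707 = 0.353 in → use 3/8 in.

w = 3/8 in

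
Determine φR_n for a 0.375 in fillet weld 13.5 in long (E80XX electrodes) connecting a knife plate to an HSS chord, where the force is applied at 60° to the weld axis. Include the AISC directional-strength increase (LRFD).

φR_n ≈ 181 kips

E80XX → F_EXX = 80 ksi.
t_e = 0.707 × 0.375 = 0.2651 in; A_we = 0.2651 × 13.5 = 3.579 in².
Directional factor: 1.0 + 0.5 sin^1.5(60°) = 1.403.
F_nw = 0.6 × 80 × 1.403 = 67.34 ksi.
φR_n = 0.75 × 67.34 × 3.579 = 180.8 kips.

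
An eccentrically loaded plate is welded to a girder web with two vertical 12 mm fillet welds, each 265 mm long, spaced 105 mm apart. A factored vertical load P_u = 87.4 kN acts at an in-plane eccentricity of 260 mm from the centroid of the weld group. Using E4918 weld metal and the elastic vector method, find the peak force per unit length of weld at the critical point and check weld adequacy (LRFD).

f_max ≈ 786 N/mm; adequate

E49XX → F_EXX = 490 MPa.
Total weld length L_w = 530 mm. Treat welds as unit-width lines.
Polar moment about centroid: J = 2[d³/12 + d(b/2)²] = 2[265³/12 + 265×52.5²] = 4562000 mm³.
Direct shear f_v = P/L_w = 87.4×10³ / 530 = 164.9 N/mm (vertical).
Torsion M = P·e = 87.4×10³ × 260 = 22724000 N·mm.
Critical point at (x, y) = (52.5, 132.5) from centroid. f_tx = M·y/J = 659.9 N/mm; f_ty = M·x/J = 261.5 N/mm.
Resultant f_max = √[f_tx² + (f_v + f_ty)²] = √[659.9² + (164.9 + 261.5)²] = 785.7 N/mm.
Capacity per unit length: φr_n = 0.75 × 0.6 × 490 × (0.707 × 12) = 1871 N/mm.
785.7 ≤ 1871 → adequate.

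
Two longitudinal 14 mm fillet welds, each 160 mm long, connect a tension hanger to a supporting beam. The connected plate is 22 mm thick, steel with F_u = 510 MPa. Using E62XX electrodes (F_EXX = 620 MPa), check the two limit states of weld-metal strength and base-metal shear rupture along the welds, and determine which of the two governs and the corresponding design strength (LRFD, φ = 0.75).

φR_n ≈ 884 kN (weld metal governs)

t_e = 0.707 × 14 = 9.898 mm; L = 320 mm.
Weld metal: φR_n = 0.75 × 0.6 × 620 × 9.898 × 320 × 10⁻³ = 883.7 kN.
Base metal (shear rupture): φR_n = 0.75 × 0.6 × 510 × 22 × 320 × 10⁻³ = 1616 kN.
Governing: weld metal.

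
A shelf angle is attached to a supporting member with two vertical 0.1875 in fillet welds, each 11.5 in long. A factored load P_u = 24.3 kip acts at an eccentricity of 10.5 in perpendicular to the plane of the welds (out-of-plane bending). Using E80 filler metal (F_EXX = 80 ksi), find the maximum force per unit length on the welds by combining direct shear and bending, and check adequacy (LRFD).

L_w = 2 × 11.5 = 23 in; section modulus (unit throat) S = 2 × L²/6 = 44.08 in².
Direct shear f_v = P/L_w = 24.3/23 = 1.057 kip/in.
Moment M = P × e = 24.3 × 10.5 = 255.15 kip·in; bending f_b = M/S = 5.788 kip/in.
f_max = √(f_v² + f_b²) = √(1.057² + 5.788²) = 5.884 kip/in.
φr_n = 0.75 × 0.6 × 80 × (0.707 × 0.1875) = 4.772 kip/in → NOT adequate.

f_max ≈ 5.88 kip/in; NOT adequate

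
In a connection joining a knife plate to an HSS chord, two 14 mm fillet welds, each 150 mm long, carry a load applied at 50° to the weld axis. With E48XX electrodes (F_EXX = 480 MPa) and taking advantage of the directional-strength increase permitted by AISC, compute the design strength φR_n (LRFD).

t_e = 0.707 × 14 = 9.898 mm; A_we = 9.898 × 300 = 2969 mm².
Directional factor: 1.0 + 0.5 sin^1.5(50°) = 1.335.
F_nw = 0.6 × 480 × 1.335 = 384.5 MPa.
φR_n = 0.75 × 384.5 × 2969 × 10⁻³ = 856.4 kN.

φR_n ≈ 856 kN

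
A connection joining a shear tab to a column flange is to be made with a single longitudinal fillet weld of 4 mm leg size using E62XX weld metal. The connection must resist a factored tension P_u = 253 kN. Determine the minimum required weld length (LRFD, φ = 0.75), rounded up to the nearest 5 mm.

E62XX → F_EXX = 620 MPa.
Throat t_e = 0.707 × 4 = 2.828 mm.
φr_n = 0.75 × 0.6 × 620 × 2.828 × 10⁻³ = 0.789 kN/mm.
L_req = P_u / φr_n = 253 / 0.789 = 320.7 mm total.
Round up → use L = 325 mm.

L = 325 mm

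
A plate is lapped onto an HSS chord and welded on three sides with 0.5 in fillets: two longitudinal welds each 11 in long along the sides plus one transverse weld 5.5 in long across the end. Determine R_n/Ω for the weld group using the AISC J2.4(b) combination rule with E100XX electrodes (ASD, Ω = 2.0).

R_n/Ω ≈ 292 kip

E100XX → F_EXX = 100 ksi.
t_e = 0.707 × 0.5 = 0.3535 in.
R_nwl = 0.6 × 100 × 0.3535 × 22 = 466.6 kip (longitudinal, 2 welds).
R_nwt = 0.6 × 100 × 0.3535 × 5.5 = 116.7 kip (transverse, base value).
(i) R_nwl + R_nwt = 583.3 kip; (ii) 0.85 R_nwl + 1.5 R_nwt = 571.6 kip.
R_n = max = 583.3 kip [governs: (i)]; R_n/Ω = 291.6 kip.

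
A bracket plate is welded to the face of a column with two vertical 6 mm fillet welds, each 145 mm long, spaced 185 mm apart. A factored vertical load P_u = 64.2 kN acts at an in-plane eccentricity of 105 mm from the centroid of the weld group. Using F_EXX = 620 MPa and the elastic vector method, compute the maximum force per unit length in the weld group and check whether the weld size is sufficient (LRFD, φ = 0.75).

Total weld length L_w = 290 mm. Treat welds as unit-width lines.
Polar moment about centroid: J = 2[d³/12 + d(b/2)²] = 2[145³/12 + 145×92.5²] = 2989000 mm³.
Direct shear f_v = P/L_w = 64.2×10³ / 290 = 221.4 N/mm (vertical).
Torsion M = P·e = 64.2×10³ × 105 = 6741000 N·mm.
Critical point at (x, y) = (92.5, 72.5) from centroid. f_tx = M·y/J = 163.5 N/mm; f_ty = M·x/J = 208.6 N/mm.
Resultant f_max = √[f_tx² + (f_v + f_ty)²] = √[163.5² + (221.4 + 208.6)²] = 460 N/mm.
Capacity per unit length: φr_n = 0.75 × 0.6 × 620 × (0.707 × 6) = 1184 N/mm.
460 ≤ 1184 → adequate.

f_max ≈ 460 N/mm; adequate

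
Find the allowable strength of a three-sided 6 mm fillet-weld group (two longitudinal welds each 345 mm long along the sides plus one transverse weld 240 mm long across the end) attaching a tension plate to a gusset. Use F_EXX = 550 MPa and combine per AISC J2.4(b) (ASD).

R_n/Ω ≈ 662 kN

t_e = 0.707 × 6 = 4.242 mm.
R_nwl = 0.6 × 550 × 4.242 × 690 × 10⁻³ = 965.9 kN (longitudinal, 2 welds).
R_nwt = 0.6 × 550 × 4.242 × 240 × 10⁻³ = 336 kN (transverse, base value).
(i) R_nwl + R_nwt = 1302 kN; (ii) 0.85 R_nwl + 1.5 R_nwt = 1325 kN.
R_n = max = 1325 kN [governs: (ii)]; R_n/Ω = 662.5 kN.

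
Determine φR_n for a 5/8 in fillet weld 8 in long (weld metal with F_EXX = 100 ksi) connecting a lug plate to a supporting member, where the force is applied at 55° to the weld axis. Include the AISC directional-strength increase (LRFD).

t_e = 0.707 × 0.625 = 0.4419 in; A_we = 0.4419 × 8 = 3.535 in².
Directional factor: 1.0 + 0.5 sin^1.5(55°) = 1.371.
F_nw = 0.6 × 100 × 1.371 = 82.24 ksi.
φR_n = 0.75 × 82.24 × 3.535 = 218 kip.

φR_n ≈ 218 kip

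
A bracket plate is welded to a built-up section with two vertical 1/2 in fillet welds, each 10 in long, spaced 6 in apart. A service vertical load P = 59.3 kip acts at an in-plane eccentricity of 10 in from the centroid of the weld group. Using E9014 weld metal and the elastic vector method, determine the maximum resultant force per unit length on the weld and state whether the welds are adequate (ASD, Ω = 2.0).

f_max ≈ 11.8 kip/in; NOT adequate

E90XX → F_EXX = 90 ksi.
Total weld length L_w = 20 in. Treat welds as unit-width lines.
Polar moment about centroid: J = 2[d³/12 + d(b/2)²] = 2[10³/12 + 10×3²] = 346.7 in³.
Direct shear f_v = P/L_w = 59.3 / 20 = 2.965 kip/in (vertical).
Torsion M = P·e = 59.3 × 10 = 593 kip·in.
Critical point at (x, y) = (3, 5) from centroid. f_tx = M·y/J = 8.553 kip/in; f_ty = M·x/J = 5.132 kip/in.
Resultant f_max = √[f_tx² + (f_v + f_ty)²] = √[8.553² + (2.965 + 5.132)²] = 11.78 kip/in.
Capacity per unit length: r_n/Ω = (1/2.0) × 0.6 × 90 × (0.707 × 0.5) = 9.544 kip/in.
11.78 > 9.544 → NOT adequate.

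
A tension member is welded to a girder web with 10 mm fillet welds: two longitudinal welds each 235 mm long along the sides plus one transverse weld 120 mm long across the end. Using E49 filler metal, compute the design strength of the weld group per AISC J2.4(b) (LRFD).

φR_n ≈ 920 kN

E49XX → F_EXX = 490 MPa.
t_e = 0.707 × 10 = 7.07 mm.
R_nwl = 0.6 × 490 × 7.07 × 470 × 10⁻³ = 976.9 kN (longitudinal, 2 welds).
R_nwt = 0.6 × 490 × 7.07 × 120 × 10⁻³ = 249.4 kN (transverse, base value).
(i) R_nwl + R_nwt = 1226 kN; (ii) 0.85 R_nwl + 1.5 R_nwt = 1205 kN.
R_n = max = 1226 kN [governs: (i)]; φR_n = 919.8 kN.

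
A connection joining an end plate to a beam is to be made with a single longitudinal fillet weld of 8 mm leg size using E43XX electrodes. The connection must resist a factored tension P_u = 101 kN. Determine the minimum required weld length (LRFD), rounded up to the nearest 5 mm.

E43XX → F_EXX = 430 MPa.
Throat t_e = 0.707 × 8 = 5.656 mm.
φr_n = 0.75 × 0.6 × 430 × 5.656 × 10⁻³ = 1.094 kN/mm.
L_req = P_u / φr_n = 101 / 1.094 = 92.28 mm total.
Round up → use L = 95 mm.

L = 95 mm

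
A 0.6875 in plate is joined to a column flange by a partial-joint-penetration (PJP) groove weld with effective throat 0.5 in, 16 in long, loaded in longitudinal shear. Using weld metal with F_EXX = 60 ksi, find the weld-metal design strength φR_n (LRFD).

φR_n ≈ 216 kip

Effective throat (given) t_e = 0.5 in.
A_we = 0.5 × 16 = 8 in².
F_nw = 0.6 F_EXX = 36 ksi.
φR_n = 0.75 × 36 × 8 = 216 kip.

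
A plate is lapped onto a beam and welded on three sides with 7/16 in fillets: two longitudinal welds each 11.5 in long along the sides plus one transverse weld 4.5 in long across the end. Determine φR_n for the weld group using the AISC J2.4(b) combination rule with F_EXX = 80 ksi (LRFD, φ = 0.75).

t_e = 0.707 × 0.4375 = 0.3093 in.
R_nwl = 0.6 × 80 × 0.3093 × 23 = 341.5 kip (longitudinal, 2 welds).
R_nwt = 0.6 × 80 × 0.3093 × 4.5 = 66.81 kip (transverse, base value).
(i) R_nwl + R_nwt = 408.3 kip; (ii) 0.85 R_nwl + 1.5 R_nwt = 390.5 kip.
R_n = max = 408.3 kip [governs: (i)]; φR_n = 306.2 kip.

φR_n ≈ 306 kip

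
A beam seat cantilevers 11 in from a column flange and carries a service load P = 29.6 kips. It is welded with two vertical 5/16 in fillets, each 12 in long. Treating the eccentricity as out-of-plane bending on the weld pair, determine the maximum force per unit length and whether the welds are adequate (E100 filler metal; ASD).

f_max ≈ 6.89 kip/in; NOT adequate

E100XX → F_EXX = 100 ksi.
L_w = 2 × 12 = 24 in; section modulus (unit throat) S = 2 × L²/6 = 48 in².
Direct shear f_v = P/L_w = 29.6/24 = 1.233 kip/in.
Moment M = P × e = 29.6 × 11 = 325.6 kip·in; bending f_b = M/S = 6.783 kip/in.
f_max = √(f_v² + f_b²) = √(1.233² + 6.783²) = 6.895 kip/in.
r_n/Ω = (1/2.0) × 0.6 × 100 × (0.707 × 0.3125) = 6.628 kip/in → NOT adequate.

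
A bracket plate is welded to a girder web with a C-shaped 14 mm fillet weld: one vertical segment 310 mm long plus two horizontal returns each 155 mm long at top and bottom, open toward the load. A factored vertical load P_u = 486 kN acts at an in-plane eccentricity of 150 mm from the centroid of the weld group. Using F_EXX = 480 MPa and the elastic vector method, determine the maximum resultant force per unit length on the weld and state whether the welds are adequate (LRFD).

Total weld length L_w = 620 mm. Treat welds as unit-width lines.
Centroid: x̄ = 2×155×77.5 / 620 = 38.75 mm from the vertical weld.
Polar moment about centroid: J = I_x + I_y = [310³/12 + 2×155×155²] + [310×38.75² + 2(155³/12 + 155×38.75²)] = 11480000 mm³.
Direct shear f_v = P/L_w = 486×10³ / 620 = 783.9 N/mm (vertical).
Torsion M = P·e = 486×10³ × 150 = 72900000 N·mm.
Critical point at (x, y) = (116.2, 155) from centroid. f_tx = M·y/J = 984.1 N/mm; f_ty = M·x/J = 738.1 N/mm.
Resultant f_max = √[f_tx² + (f_v + f_ty)²] = √[984.1² + (783.9 + 738.1)²] = 1812 N/mm.
Capacity per unit length: φr_n = 0.75 × 0.6 × 480 × (0.707 × 14) = 2138 N/mm.
1812 ≤ 2138 → adequate.

f_max ≈ 1810 N/mm; adequate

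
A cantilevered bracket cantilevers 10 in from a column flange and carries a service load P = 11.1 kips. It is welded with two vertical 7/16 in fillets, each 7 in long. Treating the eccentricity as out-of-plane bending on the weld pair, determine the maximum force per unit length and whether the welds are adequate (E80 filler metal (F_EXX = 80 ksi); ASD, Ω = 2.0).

f_max ≈ 6.84 kip/in; adequate

L_w = 2 × 7 = 14 in; section modulus (unit throat) S = 2 × L²/6 = 16.33 in².
Direct shear f_v = P/L_w = 11.1/14 = 0.7929 kip/in.
Moment M = P × e = 11.1 × 10 = 111 kip·in; bending f_b = M/S = 6.796 kip/in.
f_max = √(f_v² + f_b²) = √(0.7929² + 6.796²) = 6.842 kip/in.
r_n/Ω = (1/2.0) × 0.6 × 80 × (0.707 × 0.4375) = 7.423 kip/in → adequate.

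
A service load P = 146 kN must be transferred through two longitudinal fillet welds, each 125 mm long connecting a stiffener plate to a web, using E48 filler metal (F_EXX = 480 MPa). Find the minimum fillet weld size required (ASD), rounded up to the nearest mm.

w = 6 mm

Total weld length L = 250 mm.
Required throat t_e = P × Ω / (0.6 F_EXX × L) = 146 × 2.0 / (0.6 × 480 × 250 × 10⁻³) = 4.056 mm.
Required leg w = t_e / 0.707 = 5.736 mm → use 6 mm.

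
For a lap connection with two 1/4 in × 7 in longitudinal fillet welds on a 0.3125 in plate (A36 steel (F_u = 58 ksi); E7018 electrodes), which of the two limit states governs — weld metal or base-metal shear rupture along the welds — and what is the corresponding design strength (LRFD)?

E70XX → F_EXX = 70 ksi.
t_e = 0.707 × 0.25 = 0.1767 in; L = 14 in.
Weld metal: φR_n = 0.75 × 0.6 × 70 × 0.1767 × 14 = 77.95 kip.
Base metal (shear rupture): φR_n = 0.75 × 0.6 × 58 × 0.3125 × 14 = 114.2 kip.
Governing: weld metal.

φR_n ≈ 77.9 kip (weld metal governs)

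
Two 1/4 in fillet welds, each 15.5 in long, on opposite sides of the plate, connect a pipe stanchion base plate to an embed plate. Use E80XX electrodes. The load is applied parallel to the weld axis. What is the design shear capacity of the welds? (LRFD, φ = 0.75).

φR_n ≈ 197 kip

E80XX → F_EXX = 80 ksi.
Effective throat t_e = 0.707 × 0.25 = 0.1767 in.
Total length L = 31 in; A_we = 0.1767 × 31 = 5.479 in².
F_nw = 0.6 F_EXX = 0.6 × 80 = 48 ksi.
φR_n = 0.75 × 48 × 5.479 = 197.3 kip.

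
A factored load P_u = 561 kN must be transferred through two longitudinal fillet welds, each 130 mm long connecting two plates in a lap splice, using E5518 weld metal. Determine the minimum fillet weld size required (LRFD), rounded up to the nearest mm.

E55XX → F_EXX = 550 MPa.
Total weld length L = 260 mm.
Required throat t_e = P_u / (φ × 0.6 F_EXX × L) = 561 / (0.75 × 0.6 × 550 × 260 × 10⁻³) = 8.718 mm.
Required leg w = t_e / 0.707 = 12.33 mm → use 13 mm.

w = 13 mm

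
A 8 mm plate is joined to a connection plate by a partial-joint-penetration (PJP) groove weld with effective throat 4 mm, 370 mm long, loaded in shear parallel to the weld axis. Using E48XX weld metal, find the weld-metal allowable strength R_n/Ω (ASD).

R_n/Ω ≈ 213 kN

E48XX → F_EXX = 480 MPa.
Effective throat (given) t_e = 4 mm.
A_we = 4 × 370 = 1480 mm².
F_nw = 0.6 F_EXX = 288 MPa.
R_n/Ω = (288 × 1480) / 2.0 × 10⁻³ = 213.1 kN.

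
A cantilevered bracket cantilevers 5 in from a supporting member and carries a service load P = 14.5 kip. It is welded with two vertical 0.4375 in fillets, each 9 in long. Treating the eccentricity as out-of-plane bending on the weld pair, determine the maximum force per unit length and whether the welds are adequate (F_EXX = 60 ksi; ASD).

f_max ≈ 2.8 kip/in; adequate

L_w = 2 × 9 = 18 in; section modulus (unit throat) S = 2 × L²/6 = 27 in².
Direct shear f_v = P/L_w = 14.5/18 = 0.8056 kip/in.
Moment M = P × e = 14.5 × 5 = 72.5 kip·in; bending f_b = M/S = 2.685 kip/in.
f_max = √(f_v² + f_b²) = √(0.8056² + 2.685²) = 2.803 kip/in.
r_n/Ω = (1/2.0) × 0.6 × 60 × (0.707 × 0.4375) = 5.568 kip/in → adequate.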